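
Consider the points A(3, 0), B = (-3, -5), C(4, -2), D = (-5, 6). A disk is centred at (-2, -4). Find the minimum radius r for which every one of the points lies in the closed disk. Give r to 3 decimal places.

10.440

The required radius is the distance from (-2, -4) to the farthest point.
Squared distances: 41, 2, 40, 109.
Maximum is 109, attained at D.
r = √109 ≈ 10.440.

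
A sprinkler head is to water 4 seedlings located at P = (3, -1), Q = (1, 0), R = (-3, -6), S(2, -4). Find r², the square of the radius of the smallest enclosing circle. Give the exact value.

The farthest pair is P–R with squared distance 61. The circle on this segment as diameter has centre (0, -3.5) and r² = 61/4 = 15.25.
Check Q: distance² to centre = 13.25 ≤ 15.25, so it lies inside.
All remaining points lie in this disk, and no smaller disk contains both endpoints, so this is the minimum enclosing circle.

15.25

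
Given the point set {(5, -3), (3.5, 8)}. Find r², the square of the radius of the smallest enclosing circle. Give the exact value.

30.8125

The smallest circle enclosing two points has them as diameter endpoints.
Centre = midpoint = (4.25, 2.5); r² = |(5, -3)−(3.5, 8)|²/4 = 123.25/4 = 30.8125.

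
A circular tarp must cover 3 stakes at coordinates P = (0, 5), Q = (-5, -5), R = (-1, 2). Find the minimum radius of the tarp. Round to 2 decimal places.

Side lengths²: PQ² = 125, PR² = 10, QR² = 65.
Since PQ² = 125 ≥ 65 + 10 = 75, the angle opposite PQ is not acute, so the smallest enclosing circle has PQ as diameter.
Centre = midpoint of PQ = (-2.5, 0), r² = 125/4 = 31.25.
r = √(31.25) ≈ 5.59.

5.59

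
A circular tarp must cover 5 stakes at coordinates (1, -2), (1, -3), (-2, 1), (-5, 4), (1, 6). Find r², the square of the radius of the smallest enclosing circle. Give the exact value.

By Welzl's lemma the MEC is supported by two points (diametrically opposite) or three points (on a circumcircle).
The minimum enclosing circle is determined by three boundary points: (1, -3), (-5, 4), (1, 6).
Their circumcentre is (-5/6, 1.5) with r² = 425/18.
The farthest remaining point (1, -2) is at distance² 281/18 ≤ 425/18.

425/18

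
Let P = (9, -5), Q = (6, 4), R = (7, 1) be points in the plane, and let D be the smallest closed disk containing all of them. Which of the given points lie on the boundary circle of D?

Side lengths²: PQ² = 90, PR² = 40, QR² = 10.
Since PQ² = 90 ≥ 40 + 10 = 50, the angle opposite PQ is not acute, so the smallest enclosing circle has PQ as diameter.
Centre = midpoint of PQ = (7.5, -0.5), r² = 90/4 = 22.5.
The points at distance exactly r from the centre are P, Q — 2 points.

P, Q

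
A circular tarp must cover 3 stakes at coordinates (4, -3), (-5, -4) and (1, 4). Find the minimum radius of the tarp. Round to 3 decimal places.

5.225

Call the three points A, B, C in the order given.
Side lengths²: AB² = 82, AC² = 58, BC² = 100.
Since BC² = 100 < 82 + 58 = 140, the triangle is acute, so the smallest enclosing circle is the circumcircle.
Circumcentre = (-26/33, -10/11), r² = 29725/1089.
r = √(29725/1089) ≈ 5.225.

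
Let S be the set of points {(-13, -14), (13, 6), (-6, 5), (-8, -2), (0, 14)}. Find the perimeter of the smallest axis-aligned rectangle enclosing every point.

108

Width = max x − min x = 13 − (-13) = 26.
Height = max y − min y = 14 − (-14) = 28.
Perimeter = 2(26 + 28) = 108.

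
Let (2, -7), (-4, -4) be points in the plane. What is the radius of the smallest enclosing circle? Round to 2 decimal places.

3.35

The smallest circle enclosing two points has them as diameter endpoints.
Centre = midpoint = (-1, -5.5); r² = |(2, -7)−(-4, -4)|²/4 = 45/4 = 11.25.
r = √(11.25) ≈ 3.35.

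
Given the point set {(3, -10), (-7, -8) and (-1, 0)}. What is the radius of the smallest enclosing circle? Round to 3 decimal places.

5.969

Call the three points A, B, C in the order given.
Side lengths²: AB² = 104, AC² = 116, BC² = 100.
Since AC² = 116 < 104 + 100 = 204, the triangle is acute, so the smallest enclosing circle is the circumcircle.
Circumcentre = (-32/23, -137/23), r² = 18850/529.
r = √(18850/529) ≈ 5.969.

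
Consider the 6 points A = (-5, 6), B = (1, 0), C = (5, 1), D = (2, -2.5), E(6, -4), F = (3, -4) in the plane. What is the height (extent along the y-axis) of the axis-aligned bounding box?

max y = 6, min y = -4, so height = 10.

10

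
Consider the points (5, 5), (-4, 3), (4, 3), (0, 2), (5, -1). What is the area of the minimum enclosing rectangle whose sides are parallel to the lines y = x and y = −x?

71.5

In coordinates u = x + y, v = x − y the rectangle is axis-aligned; the map (x,y)→(u,v) scales areas by 2.
u-values: 10, -1, 7, 2, 4; range = 10 − (-1) = 11.
v-values: 0, -7, 1, -2, 6; range = 6 − (-7) = 13.
Area = (11 × 13) / 2 = 71.5.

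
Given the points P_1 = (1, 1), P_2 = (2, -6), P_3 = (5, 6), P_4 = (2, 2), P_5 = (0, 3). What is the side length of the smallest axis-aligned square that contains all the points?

12

The bounding box has width 5 and height 12.
An axis-aligned square enclosing the set must have side ≥ max(width, height).
So the minimum side is max(5, 12) = 12.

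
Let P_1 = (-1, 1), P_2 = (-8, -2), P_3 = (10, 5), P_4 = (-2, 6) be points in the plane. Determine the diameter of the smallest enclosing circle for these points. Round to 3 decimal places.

19.313

The farthest pair is P_2–P_3 with squared distance 373. The circle on this segment as diameter has centre (1, 1.5) and r² = 373/4 = 93.25.
Check P_1: distance² to centre = 4.25 ≤ 93.25, so it lies inside.
All remaining points lie in this disk, and no smaller disk contains both endpoints, so this is the minimum enclosing circle.
Diameter = 2r = 2√(93.25) ≈ 19.313.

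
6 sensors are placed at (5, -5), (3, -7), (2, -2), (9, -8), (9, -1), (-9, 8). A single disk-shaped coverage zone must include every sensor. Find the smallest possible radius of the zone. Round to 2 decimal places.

12.04

By Welzl's lemma the MEC is supported by two points (diametrically opposite) or three points (on a circumcircle).
The farthest pair is (9, -8)–(-9, 8) with squared distance 580. The circle on this segment as diameter has centre (0, 0) and r² = 580/4 = 145.
Check (5, -5): distance² to centre = 50 ≤ 145, so it lies inside.
All remaining points lie in this disk, and no smaller disk contains both endpoints, so this is the minimum enclosing circle.
r = √145 ≈ 12.04.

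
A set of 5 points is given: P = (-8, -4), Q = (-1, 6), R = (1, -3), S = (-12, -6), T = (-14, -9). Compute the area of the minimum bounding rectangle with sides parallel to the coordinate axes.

x ranges over [-14, 1], width 15.
y ranges over [-9, 6], height 15.
Area = 15 × 15 = 225.

225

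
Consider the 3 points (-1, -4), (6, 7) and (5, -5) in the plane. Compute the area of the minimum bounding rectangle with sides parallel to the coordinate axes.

x ranges over [-1, 6], width 7.
y ranges over [-5, 7], height 12.
Area = 7 × 12 = 84.

84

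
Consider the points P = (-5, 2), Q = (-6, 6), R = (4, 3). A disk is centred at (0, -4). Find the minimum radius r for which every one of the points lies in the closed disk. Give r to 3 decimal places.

11.662

The required radius is the distance from (0, -4) to the farthest point.
Squared distances: 61, 136, 65.
Maximum is 136, attained at Q.
r = √136 ≈ 11.662.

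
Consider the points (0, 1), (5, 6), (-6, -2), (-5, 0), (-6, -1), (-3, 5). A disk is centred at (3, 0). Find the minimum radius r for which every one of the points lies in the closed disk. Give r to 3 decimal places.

The required radius is the distance from (3, 0) to the farthest point.
Squared distances: 10, 40, 85, 64, 82, 61.
Maximum is 85, attained at (-6, -2).
r = √85 ≈ 9.220.

9.220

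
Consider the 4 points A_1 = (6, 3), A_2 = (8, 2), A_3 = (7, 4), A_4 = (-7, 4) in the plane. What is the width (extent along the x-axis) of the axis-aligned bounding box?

15

max x = 8, min x = -7, so width = 15.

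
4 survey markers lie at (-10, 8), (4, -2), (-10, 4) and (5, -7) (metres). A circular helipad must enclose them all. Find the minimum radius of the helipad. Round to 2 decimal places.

A smallest enclosing disk is always determined by at most three of the input points on its boundary.
The farthest pair is (-10, 8)–(5, -7) with squared distance 450. The circle on this segment as diameter has centre (-2.5, 0.5) and r² = 450/4 = 112.5.
Check (4, -2): distance² to centre = 48.5 ≤ 112.5, so it lies inside.
All remaining points lie in this disk, and no smaller disk contains both endpoints, so this is the minimum enclosing circle.
r = √(112.5) ≈ 10.61.

10.61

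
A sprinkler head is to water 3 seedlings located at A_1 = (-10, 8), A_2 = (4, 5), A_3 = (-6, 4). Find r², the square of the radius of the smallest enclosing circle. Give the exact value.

51.25

Side lengths²: A_1A_2² = 205, A_1A_3² = 32, A_2A_3² = 101.
Since A_1A_2² = 205 ≥ 101 + 32 = 133, the angle opposite A_1A_2 is not acute, so the smallest enclosing circle has A_1A_2 as diameter.
Centre = midpoint of A_1A_2 = (-3, 6.5), r² = 205/4 = 51.25.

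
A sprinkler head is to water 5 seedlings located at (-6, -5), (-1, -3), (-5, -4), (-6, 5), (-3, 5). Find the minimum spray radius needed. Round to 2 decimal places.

By Welzl's lemma the MEC is supported by two points (diametrically opposite) or three points (on a circumcircle).
The farthest pair is (-6, -5)–(-3, 5) with squared distance 109. The circle on this segment as diameter has centre (-4.5, 0) and r² = 109/4 = 27.25.
Check (-1, -3): distance² to centre = 21.25 ≤ 27.25, so it lies inside.
All remaining points lie in this disk, and no smaller disk contains both endpoints, so this is the minimum enclosing circle.
r = √(27.25) ≈ 5.22.

5.22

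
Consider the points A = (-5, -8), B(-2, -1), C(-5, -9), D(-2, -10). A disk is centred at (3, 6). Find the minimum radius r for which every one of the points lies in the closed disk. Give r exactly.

17

The required radius is the distance from (3, 6) to the farthest point.
Squared distances: 260, 74, 289, 281.
Maximum is 289, attained at C.
r = √289 = 17.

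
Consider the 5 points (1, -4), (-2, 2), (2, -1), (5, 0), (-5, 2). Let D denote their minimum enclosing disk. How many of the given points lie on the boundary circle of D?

The minimum enclosing circle of a finite set is fixed by two of the points (as a diameter) or three (as a circumcircle).
The farthest pair is (5, 0)–(-5, 2) with squared distance 104. The circle on this segment as diameter has centre (0, 1) and r² = 104/4 = 26.
Check (1, -4): distance² to centre = 26 ≤ 26, so it lies inside.
All remaining points lie in this disk, and no smaller disk contains both endpoints, so this is the minimum enclosing circle.
The points at distance exactly r from the centre are (1, -4), (5, 0), (-5, 2) — 3 points.

3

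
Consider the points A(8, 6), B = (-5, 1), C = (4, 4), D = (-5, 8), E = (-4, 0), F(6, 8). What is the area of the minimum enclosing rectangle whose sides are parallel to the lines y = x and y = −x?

135

In coordinates u = x + y, v = x − y the rectangle is axis-aligned; the map (x,y)→(u,v) scales areas by 2.
u-values: 14, -4, 8, 3, -4, 14; range = 14 − (-4) = 18.
v-values: 2, -6, 0, -13, -4, -2; range = 2 − (-13) = 15.
Area = (18 × 15) / 2 = 135.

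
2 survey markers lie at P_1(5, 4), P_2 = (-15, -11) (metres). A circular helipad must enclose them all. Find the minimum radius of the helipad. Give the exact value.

The smallest circle enclosing two points has them as diameter endpoints.
Centre = midpoint = (-5, -3.5); r² = |P_1P_2|²/4 = 625/4 = 156.25.
r = √(156.25) = 12.5.

12.5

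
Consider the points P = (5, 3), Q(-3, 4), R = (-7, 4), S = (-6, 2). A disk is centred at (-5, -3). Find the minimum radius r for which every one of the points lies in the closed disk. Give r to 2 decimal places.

11.66

The required radius is the distance from (-5, -3) to the farthest point.
Squared distances: 136, 53, 53, 26.
Maximum is 136, attained at P.
r = √136 ≈ 11.66.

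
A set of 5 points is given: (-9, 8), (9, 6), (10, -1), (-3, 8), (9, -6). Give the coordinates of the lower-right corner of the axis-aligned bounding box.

(10, -6)

x-range [-9, 10], y-range [-6, 8].
The lower-right corner is (10, -6).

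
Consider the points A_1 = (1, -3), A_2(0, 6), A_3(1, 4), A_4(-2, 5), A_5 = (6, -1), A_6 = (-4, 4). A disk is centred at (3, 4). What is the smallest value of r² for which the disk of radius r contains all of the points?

The required radius is the distance from (3, 4) to the farthest point.
Squared distances: 53, 13, 4, 26, 34, 49.
Maximum is 53, attained at A_1.

53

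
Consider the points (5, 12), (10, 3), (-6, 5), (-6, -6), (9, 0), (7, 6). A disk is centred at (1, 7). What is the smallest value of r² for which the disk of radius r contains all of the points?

The required radius is the distance from (1, 7) to the farthest point.
Squared distances: 41, 97, 53, 218, 113, 37.
Maximum is 218, attained at (-6, -6).

218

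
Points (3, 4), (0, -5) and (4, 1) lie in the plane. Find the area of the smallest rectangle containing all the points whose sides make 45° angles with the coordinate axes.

36

In coordinates u = x + y, v = x − y the rectangle is axis-aligned; the map (x,y)→(u,v) scales areas by 2.
u-values: 7, -5, 5; range = 7 − (-5) = 12.
v-values: -1, 5, 3; range = 5 − (-1) = 6.
Area = (12 × 6) / 2 = 36.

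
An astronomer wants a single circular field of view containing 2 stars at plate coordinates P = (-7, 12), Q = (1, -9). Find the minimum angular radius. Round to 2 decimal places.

11.24

The smallest circle enclosing two points has them as diameter endpoints.
Centre = midpoint = (-3, 1.5); r² = |PQ|²/4 = 505/4 = 126.25.
r = √(126.25) ≈ 11.24.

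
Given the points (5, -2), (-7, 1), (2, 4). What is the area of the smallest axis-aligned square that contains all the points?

144

The bounding box has width 12 and height 6.
An axis-aligned square enclosing the set must have side ≥ max(width, height).
So the minimum side is max(12, 6) = 12.
Area = 12² = 144.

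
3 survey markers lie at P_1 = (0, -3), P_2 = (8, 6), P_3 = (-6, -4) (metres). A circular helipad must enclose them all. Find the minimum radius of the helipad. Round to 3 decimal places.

8.602

Side lengths²: P_1P_2² = 145, P_1P_3² = 37, P_2P_3² = 296.
Since P_2P_3² = 296 ≥ 145 + 37 = 182, the angle opposite P_2P_3 is not acute, so the smallest enclosing circle has P_2P_3 as diameter.
Centre = midpoint of P_2P_3 = (1, 1), r² = 296/4 = 74.
r = √74 ≈ 8.602.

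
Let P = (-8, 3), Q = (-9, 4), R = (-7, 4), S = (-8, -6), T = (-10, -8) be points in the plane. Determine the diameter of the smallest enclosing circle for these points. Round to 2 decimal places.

By Welzl's lemma the MEC is supported by two points (diametrically opposite) or three points (on a circumcircle).
The farthest pair is R–T with squared distance 153. The circle on this segment as diameter has centre (-8.5, -2) and r² = 153/4 = 38.25.
Check P: distance² to centre = 25.25 ≤ 38.25, so it lies inside.
All remaining points lie in this disk, and no smaller disk contains both endpoints, so this is the minimum enclosing circle.
Diameter = 2r = 2√(38.25) ≈ 12.37.

12.37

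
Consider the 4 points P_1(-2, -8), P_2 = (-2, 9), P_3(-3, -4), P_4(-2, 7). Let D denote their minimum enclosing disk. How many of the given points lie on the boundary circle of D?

The minimum enclosing circle of a finite set is fixed by two of the points (as a diameter) or three (as a circumcircle).
The farthest pair is P_1–P_2 with squared distance 289. The circle on this segment as diameter has centre (-2, 0.5) and r² = 289/4 = 72.25.
Check P_3: distance² to centre = 21.25 ≤ 72.25, so it lies inside.
All remaining points lie in this disk, and no smaller disk contains both endpoints, so this is the minimum enclosing circle.
The points at distance exactly r from the centre are P_1, P_2 — 2 points.

2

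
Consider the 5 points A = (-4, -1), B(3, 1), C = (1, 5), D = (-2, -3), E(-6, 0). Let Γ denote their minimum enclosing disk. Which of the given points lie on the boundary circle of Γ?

By Welzl's lemma the MEC is supported by two points (diametrically opposite) or three points (on a circumcircle).
The minimum enclosing circle is determined by three boundary points: B, C, E.
Their circumcentre is (-30/19, 23/19) with r² = 7585/361.
The farthest remaining point D is at distance² 6464/361 ≤ 7585/361.
The points at distance exactly r from the centre are B, C, E — 3 points.

B, C, E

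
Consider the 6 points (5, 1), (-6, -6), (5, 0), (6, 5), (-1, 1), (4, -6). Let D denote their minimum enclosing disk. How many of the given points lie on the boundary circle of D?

2

The farthest pair is (-6, -6)–(6, 5) with squared distance 265. The circle on this segment as diameter has centre (0, -0.5) and r² = 265/4 = 66.25.
Check (5, 1): distance² to centre = 27.25 ≤ 66.25, so it lies inside.
All remaining points lie in this disk, and no smaller disk contains both endpoints, so this is the minimum enclosing circle.
The points at distance exactly r from the centre are (-6, -6), (6, 5) — 2 points.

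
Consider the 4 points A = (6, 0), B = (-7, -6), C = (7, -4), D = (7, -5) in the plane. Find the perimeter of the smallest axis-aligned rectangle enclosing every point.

40

Width = max x − min x = 7 − (-7) = 14.
Height = max y − min y = 0 − (-6) = 6.
Perimeter = 2(14 + 6) = 40.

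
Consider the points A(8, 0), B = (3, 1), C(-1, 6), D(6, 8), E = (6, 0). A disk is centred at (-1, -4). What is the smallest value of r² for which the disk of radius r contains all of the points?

The required radius is the distance from (-1, -4) to the farthest point.
Squared distances: 97, 41, 100, 193, 65.
Maximum is 193, attained at D.

193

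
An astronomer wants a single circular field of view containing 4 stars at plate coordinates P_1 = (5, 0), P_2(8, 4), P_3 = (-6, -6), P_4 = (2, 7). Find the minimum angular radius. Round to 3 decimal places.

8.602

The farthest pair is P_2–P_3 with squared distance 296. The circle on this segment as diameter has centre (1, -1) and r² = 296/4 = 74.
Check P_1: distance² to centre = 17 ≤ 74, so it lies inside.
All remaining points lie in this disk, and no smaller disk contains both endpoints, so this is the minimum enclosing circle.
r = √74 ≈ 8.602.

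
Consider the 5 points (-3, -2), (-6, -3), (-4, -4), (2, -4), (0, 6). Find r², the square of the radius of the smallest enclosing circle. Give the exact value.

The minimum enclosing circle is determined by three boundary points: (-6, -3), (2, -4), (0, 6).
Their circumcentre is (-1.5, 0.5) with r² = 32.5.
The farthest remaining point (-4, -4) is at distance² 26.5 ≤ 32.5.

32.5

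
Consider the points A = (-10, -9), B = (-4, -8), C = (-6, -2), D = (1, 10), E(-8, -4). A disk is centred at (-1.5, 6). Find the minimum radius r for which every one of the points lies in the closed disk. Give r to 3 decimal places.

17.241

The required radius is the distance from (-1.5, 6) to the farthest point.
Squared distances: 297.25, 202.25, 84.25, 22.25, 142.25.
Maximum is 297.25, attained at A.
r = √(297.25) ≈ 17.241.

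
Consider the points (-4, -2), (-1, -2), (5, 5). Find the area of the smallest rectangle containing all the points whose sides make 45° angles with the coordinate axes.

24

In coordinates u = x + y, v = x − y the rectangle is axis-aligned; the map (x,y)→(u,v) scales areas by 2.
u-values: -6, -3, 10; range = 10 − (-6) = 16.
v-values: -2, 1, 0; range = 1 − (-2) = 3.
Area = (16 × 3) / 2 = 24.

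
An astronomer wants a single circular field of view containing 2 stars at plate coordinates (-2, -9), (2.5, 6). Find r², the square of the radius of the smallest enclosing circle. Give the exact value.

The smallest circle enclosing two points has them as diameter endpoints.
Centre = midpoint = (0.25, -1.5); r² = |(-2, -9)−(2.5, 6)|²/4 = 245.25/4 = 61.3125.

61.3125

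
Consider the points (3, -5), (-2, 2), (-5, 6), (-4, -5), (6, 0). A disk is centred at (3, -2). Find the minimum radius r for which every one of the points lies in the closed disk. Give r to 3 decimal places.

11.314

The required radius is the distance from (3, -2) to the farthest point.
Squared distances: 9, 41, 128, 58, 13.
Maximum is 128, attained at (-5, 6).
r = √128 ≈ 11.314.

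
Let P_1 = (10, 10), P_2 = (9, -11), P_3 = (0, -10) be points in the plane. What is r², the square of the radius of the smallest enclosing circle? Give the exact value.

Side lengths²: P_1P_2² = 442, P_1P_3² = 500, P_2P_3² = 82.
Since P_1P_3² = 500 < 442 + 82 = 524, the triangle is acute, so the smallest enclosing circle is the circumcircle.
Circumcentre = (107/19, -6/19), r² = 45305/361.

45305/361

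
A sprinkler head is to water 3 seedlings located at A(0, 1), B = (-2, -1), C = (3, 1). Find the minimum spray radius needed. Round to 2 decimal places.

Side lengths²: AB² = 8, AC² = 9, BC² = 29.
Since BC² = 29 ≥ 9 + 8 = 17, the angle opposite BC is not acute, so the smallest enclosing circle has BC as diameter.
Centre = midpoint of BC = (0.5, 0), r² = 29/4 = 7.25.
r = √(7.25) ≈ 2.69.

2.69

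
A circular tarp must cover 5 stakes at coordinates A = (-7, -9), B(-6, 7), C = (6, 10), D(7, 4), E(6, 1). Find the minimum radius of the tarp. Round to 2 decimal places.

11.51

A smallest enclosing disk is always determined by at most three of the input points on its boundary.
The farthest pair is A–C with squared distance 530. The circle on this segment as diameter has centre (-0.5, 0.5) and r² = 530/4 = 132.5.
Check B: distance² to centre = 72.5 ≤ 132.5, so it lies inside.
All remaining points lie in this disk, and no smaller disk contains both endpoints, so this is the minimum enclosing circle.
r = √(132.5) ≈ 11.51.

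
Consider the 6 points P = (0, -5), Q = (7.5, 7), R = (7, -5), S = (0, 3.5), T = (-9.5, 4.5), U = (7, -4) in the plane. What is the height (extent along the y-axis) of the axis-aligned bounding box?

max y = 7, min y = -5, so height = 12.

12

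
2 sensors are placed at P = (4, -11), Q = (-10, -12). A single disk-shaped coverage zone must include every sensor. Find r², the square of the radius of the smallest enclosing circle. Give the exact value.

The smallest circle enclosing two points has them as diameter endpoints.
Centre = midpoint = (-3, -11.5); r² = |PQ|²/4 = 197/4 = 49.25.

49.25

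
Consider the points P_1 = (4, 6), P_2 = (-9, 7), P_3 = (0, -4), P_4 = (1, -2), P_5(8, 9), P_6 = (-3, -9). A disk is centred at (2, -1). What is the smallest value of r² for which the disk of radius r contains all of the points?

The required radius is the distance from (2, -1) to the farthest point.
Squared distances: 53, 185, 13, 2, 136, 89.
Maximum is 185, attained at P_2.

185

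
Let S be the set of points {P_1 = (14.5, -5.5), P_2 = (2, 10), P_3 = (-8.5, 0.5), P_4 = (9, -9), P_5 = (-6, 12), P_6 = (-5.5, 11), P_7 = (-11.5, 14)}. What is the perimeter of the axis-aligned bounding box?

Width = max x − min x = 14.5 − (-11.5) = 26.
Height = max y − min y = 14 − (-9) = 23.
Perimeter = 2(26 + 23) = 98.

98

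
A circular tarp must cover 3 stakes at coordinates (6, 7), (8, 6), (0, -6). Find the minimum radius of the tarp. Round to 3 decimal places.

7.215

Call the three points A, B, C in the order given.
Side lengths²: AB² = 5, AC² = 205, BC² = 208.
Since BC² = 208 < 205 + 5 = 210, the triangle is acute, so the smallest enclosing circle is the circumcircle.
Circumcentre = (3.8125, 0.125), r² = 52.05078125.
r = √(52.05078125) ≈ 7.215.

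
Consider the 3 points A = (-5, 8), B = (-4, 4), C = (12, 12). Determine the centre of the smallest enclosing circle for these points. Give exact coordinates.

Side lengths²: AB² = 17, AC² = 305, BC² = 320.
Since BC² = 320 < 305 + 17 = 322, the triangle is acute, so the smallest enclosing circle is the circumcircle.
Circumcentre = (71/18, 73/9), r² = 25925/324.
Centre = (71/18, 73/9).

(71/18, 73/9)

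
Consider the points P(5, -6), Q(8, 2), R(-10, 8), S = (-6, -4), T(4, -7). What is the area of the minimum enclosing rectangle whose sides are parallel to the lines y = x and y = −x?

In coordinates u = x + y, v = x − y the rectangle is axis-aligned; the map (x,y)→(u,v) scales areas by 2.
u-values: -1, 10, -2, -10, -3; range = 10 − (-10) = 20.
v-values: 11, 6, -18, -2, 11; range = 11 − (-18) = 29.
Area = (20 × 29) / 2 = 290.

290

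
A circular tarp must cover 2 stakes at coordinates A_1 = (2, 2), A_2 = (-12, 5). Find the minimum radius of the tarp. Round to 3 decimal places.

The smallest circle enclosing two points has them as diameter endpoints.
Centre = midpoint = (-5, 3.5); r² = |A_1A_2|²/4 = 205/4 = 51.25.
r = √(51.25) ≈ 7.159.

7.159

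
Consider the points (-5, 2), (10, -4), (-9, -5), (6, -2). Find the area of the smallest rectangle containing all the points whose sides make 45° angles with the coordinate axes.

210

In coordinates u = x + y, v = x − y the rectangle is axis-aligned; the map (x,y)→(u,v) scales areas by 2.
u-values: -3, 6, -14, 4; range = 6 − (-14) = 20.
v-values: -7, 14, -4, 8; range = 14 − (-7) = 21.
Area = (20 × 21) / 2 = 210.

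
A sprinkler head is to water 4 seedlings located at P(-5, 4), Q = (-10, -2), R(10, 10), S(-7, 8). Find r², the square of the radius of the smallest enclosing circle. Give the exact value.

136

By Welzl's lemma the MEC is supported by two points (diametrically opposite) or three points (on a circumcircle).
The farthest pair is Q–R with squared distance 544. The circle on this segment as diameter has centre (0, 4) and r² = 544/4 = 136.
Check P: distance² to centre = 25 ≤ 136, so it lies inside.
All remaining points lie in this disk, and no smaller disk contains both endpoints, so this is the minimum enclosing circle.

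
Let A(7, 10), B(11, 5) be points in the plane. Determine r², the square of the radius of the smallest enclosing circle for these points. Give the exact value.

The smallest circle enclosing two points has them as diameter endpoints.
Centre = midpoint = (9, 7.5); r² = |AB|²/4 = 41/4 = 10.25.

10.25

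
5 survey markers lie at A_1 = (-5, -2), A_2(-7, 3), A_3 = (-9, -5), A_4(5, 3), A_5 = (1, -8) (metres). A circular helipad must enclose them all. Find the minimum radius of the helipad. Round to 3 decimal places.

8.062

By Welzl's lemma the MEC is supported by two points (diametrically opposite) or three points (on a circumcircle).
The farthest pair is A_3–A_4 with squared distance 260. The circle on this segment as diameter has centre (-2, -1) and r² = 260/4 = 65.
Check A_1: distance² to centre = 10 ≤ 65, so it lies inside.
All remaining points lie in this disk, and no smaller disk contains both endpoints, so this is the minimum enclosing circle.
r = √65 ≈ 8.062.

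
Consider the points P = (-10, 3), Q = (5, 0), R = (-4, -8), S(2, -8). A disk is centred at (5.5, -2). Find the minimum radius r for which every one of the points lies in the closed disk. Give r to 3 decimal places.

16.286

The required radius is the distance from (5.5, -2) to the farthest point.
Squared distances: 265.25, 4.25, 126.25, 48.25.
Maximum is 265.25, attained at P.
r = √(265.25) ≈ 16.286.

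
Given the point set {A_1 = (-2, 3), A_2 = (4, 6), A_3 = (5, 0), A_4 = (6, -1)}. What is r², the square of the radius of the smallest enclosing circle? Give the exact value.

20.703125

The minimum enclosing circle of a finite set is fixed by two of the points (as a diameter) or three (as a circumcircle).
The minimum enclosing circle is determined by three boundary points: A_1, A_2, A_4.
Their circumcentre is (2.375, 1.75) with r² = 20.703125.
The farthest remaining point A_3 is at distance² 9.953125 ≤ 20.703125.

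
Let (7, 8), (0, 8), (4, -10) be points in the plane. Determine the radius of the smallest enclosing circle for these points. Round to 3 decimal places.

9.347

Call the three points A, B, C in the order given.
Side lengths²: AB² = 49, AC² = 333, BC² = 340.
Since BC² = 340 < 333 + 49 = 382, the triangle is acute, so the smallest enclosing circle is the circumcircle.
Circumcentre = (3.5, -2/3), r² = 3145/36.
r = √(3145/36) ≈ 9.347.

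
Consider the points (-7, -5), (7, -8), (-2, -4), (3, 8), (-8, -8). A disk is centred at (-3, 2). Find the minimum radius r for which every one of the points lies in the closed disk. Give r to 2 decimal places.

The required radius is the distance from (-3, 2) to the farthest point.
Squared distances: 65, 200, 37, 72, 125.
Maximum is 200, attained at (7, -8).
r = √200 ≈ 14.14.

14.14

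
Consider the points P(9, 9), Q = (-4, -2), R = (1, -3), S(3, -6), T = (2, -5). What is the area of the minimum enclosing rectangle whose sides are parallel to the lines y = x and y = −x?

132

In coordinates u = x + y, v = x − y the rectangle is axis-aligned; the map (x,y)→(u,v) scales areas by 2.
u-values: 18, -6, -2, -3, -3; range = 18 − (-6) = 24.
v-values: 0, -2, 4, 9, 7; range = 9 − (-2) = 11.
Area = (24 × 11) / 2 = 132.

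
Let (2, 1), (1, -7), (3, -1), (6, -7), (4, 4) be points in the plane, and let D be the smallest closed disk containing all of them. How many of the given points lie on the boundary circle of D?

A smallest enclosing disk is always determined by at most three of the input points on its boundary.
The minimum enclosing circle is determined by three boundary points: (1, -7), (6, -7), (4, 4).
Their circumcentre is (3.5, -39/22) with r² = 8125/242.
The farthest remaining point (2, 1) is at distance² 2405/242 ≤ 8125/242.
The points at distance exactly r from the centre are (1, -7), (6, -7), (4, 4) — 3 points.

3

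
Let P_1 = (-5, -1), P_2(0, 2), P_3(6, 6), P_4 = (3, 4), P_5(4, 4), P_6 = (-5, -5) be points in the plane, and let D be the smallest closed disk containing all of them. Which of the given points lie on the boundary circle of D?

The minimum enclosing circle of a finite set is fixed by two of the points (as a diameter) or three (as a circumcircle).
The farthest pair is P_3–P_6 with squared distance 242. The circle on this segment as diameter has centre (0.5, 0.5) and r² = 242/4 = 60.5.
Check P_1: distance² to centre = 32.5 ≤ 60.5, so it lies inside.
All remaining points lie in this disk, and no smaller disk contains both endpoints, so this is the minimum enclosing circle.
The points at distance exactly r from the centre are P_3, P_6 — 2 points.

P_3, P_6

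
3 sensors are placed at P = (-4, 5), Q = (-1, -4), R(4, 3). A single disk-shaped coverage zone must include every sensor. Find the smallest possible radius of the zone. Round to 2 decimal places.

5.10

Side lengths²: PQ² = 90, PR² = 68, QR² = 74.
Since PQ² = 90 < 74 + 68 = 142, the triangle is acute, so the smallest enclosing circle is the circumcircle.
Circumcentre = (-8/11, 12/11), r² = 3145/121.
r = √(3145/121) ≈ 5.10.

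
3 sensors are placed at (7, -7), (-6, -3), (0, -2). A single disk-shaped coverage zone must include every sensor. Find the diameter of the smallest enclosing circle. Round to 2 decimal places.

Call the three points A, B, C in the order given.
Side lengths²: AB² = 185, AC² = 74, BC² = 37.
Since AB² = 185 ≥ 74 + 37 = 111, the angle opposite AB is not acute, so the smallest enclosing circle has AB as diameter.
Centre = midpoint of AB = (0.5, -5), r² = 185/4 = 46.25.
Diameter = 2r = 2√(46.25) ≈ 13.60.

13.60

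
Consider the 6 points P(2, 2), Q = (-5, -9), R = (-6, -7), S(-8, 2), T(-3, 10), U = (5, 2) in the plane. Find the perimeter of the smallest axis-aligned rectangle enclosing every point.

64

Width = max x − min x = 5 − (-8) = 13.
Height = max y − min y = 10 − (-9) = 19.
Perimeter = 2(13 + 19) = 64.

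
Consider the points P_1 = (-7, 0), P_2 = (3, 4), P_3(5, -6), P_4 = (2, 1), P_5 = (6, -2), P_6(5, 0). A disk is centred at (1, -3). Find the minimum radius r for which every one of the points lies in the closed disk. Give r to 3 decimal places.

8.544

The required radius is the distance from (1, -3) to the farthest point.
Squared distances: 73, 53, 25, 17, 26, 25.
Maximum is 73, attained at P_1.
r = √73 ≈ 8.544.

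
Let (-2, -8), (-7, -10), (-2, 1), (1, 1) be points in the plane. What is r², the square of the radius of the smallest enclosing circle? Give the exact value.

The farthest pair is (-7, -10)–(1, 1) with squared distance 185. The circle on this segment as diameter has centre (-3, -4.5) and r² = 185/4 = 46.25.
Check (-2, -8): distance² to centre = 13.25 ≤ 46.25, so it lies inside.
All remaining points lie in this disk, and no smaller disk contains both endpoints, so this is the minimum enclosing circle.

46.25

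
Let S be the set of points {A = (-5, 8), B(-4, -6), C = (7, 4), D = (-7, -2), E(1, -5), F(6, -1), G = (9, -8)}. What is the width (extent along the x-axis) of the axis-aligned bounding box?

max x = 9, min x = -7, so width = 16.

16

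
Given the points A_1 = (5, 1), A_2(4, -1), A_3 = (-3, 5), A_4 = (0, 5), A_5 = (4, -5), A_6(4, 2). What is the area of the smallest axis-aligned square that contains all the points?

100

The bounding box has width 8 and height 10.
An axis-aligned square enclosing the set must have side ≥ max(width, height).
So the minimum side is max(8, 10) = 10.
Area = 10² = 100.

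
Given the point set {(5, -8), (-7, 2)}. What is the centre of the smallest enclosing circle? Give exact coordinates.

(-1, -3)

The smallest circle enclosing two points has them as diameter endpoints.
Centre = midpoint = (-1, -3); r² = |(5, -8)−(-7, 2)|²/4 = 244/4 = 61.
Centre = (-1, -3).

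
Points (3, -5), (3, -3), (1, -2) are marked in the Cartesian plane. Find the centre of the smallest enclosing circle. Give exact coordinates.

(2, -3.5)

Call the three points A, B, C in the order given.
Side lengths²: AB² = 4, AC² = 13, BC² = 5.
Since AC² = 13 ≥ 5 + 4 = 9, the angle opposite AC is not acute, so the smallest enclosing circle has AC as diameter.
Centre = midpoint of AC = (2, -3.5), r² = 13/4 = 3.25.
Centre = (2, -3.5).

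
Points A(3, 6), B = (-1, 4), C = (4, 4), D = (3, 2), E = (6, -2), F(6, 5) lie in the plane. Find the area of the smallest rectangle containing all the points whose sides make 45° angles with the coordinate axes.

In coordinates u = x + y, v = x − y the rectangle is axis-aligned; the map (x,y)→(u,v) scales areas by 2.
u-values: 9, 3, 8, 5, 4, 11; range = 11 − 3 = 8.
v-values: -3, -5, 0, 1, 8, 1; range = 8 − (-5) = 13.
Area = (8 × 13) / 2 = 52.

52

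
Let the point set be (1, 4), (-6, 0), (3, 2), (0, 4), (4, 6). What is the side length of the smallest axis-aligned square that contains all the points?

10

The bounding box has width 10 and height 6.
An axis-aligned square enclosing the set must have side ≥ max(width, height).
So the minimum side is max(10, 6) = 10.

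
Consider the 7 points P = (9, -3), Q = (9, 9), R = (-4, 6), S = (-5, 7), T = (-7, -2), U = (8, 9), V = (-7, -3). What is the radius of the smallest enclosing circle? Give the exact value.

The minimum enclosing circle of a finite set is fixed by two of the points (as a diameter) or three (as a circumcircle).
The farthest pair is Q–V with squared distance 400. The circle on this segment as diameter has centre (1, 3) and r² = 400/4 = 100.
Check P: distance² to centre = 100 ≤ 100, so it lies inside.
All remaining points lie in this disk, and no smaller disk contains both endpoints, so this is the minimum enclosing circle.
r = √100 = 10.

10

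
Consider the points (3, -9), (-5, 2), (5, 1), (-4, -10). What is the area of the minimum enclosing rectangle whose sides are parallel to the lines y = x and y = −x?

In coordinates u = x + y, v = x − y the rectangle is axis-aligned; the map (x,y)→(u,v) scales areas by 2.
u-values: -6, -3, 6, -14; range = 6 − (-14) = 20.
v-values: 12, -7, 4, 6; range = 12 − (-7) = 19.
Area = (20 × 19) / 2 = 190.

190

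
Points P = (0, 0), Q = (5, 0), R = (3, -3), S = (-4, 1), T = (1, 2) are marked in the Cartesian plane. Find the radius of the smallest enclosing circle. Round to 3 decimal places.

The farthest pair is Q–S with squared distance 82. The circle on this segment as diameter has centre (0.5, 0.5) and r² = 82/4 = 20.5.
Check P: distance² to centre = 0.5 ≤ 20.5, so it lies inside.
All remaining points lie in this disk, and no smaller disk contains both endpoints, so this is the minimum enclosing circle.
r = √(20.5) ≈ 4.528.

4.528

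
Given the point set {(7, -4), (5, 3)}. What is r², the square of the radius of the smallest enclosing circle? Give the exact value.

13.25

The smallest circle enclosing two points has them as diameter endpoints.
Centre = midpoint = (6, -0.5); r² = |(7, -4)−(5, 3)|²/4 = 53/4 = 13.25.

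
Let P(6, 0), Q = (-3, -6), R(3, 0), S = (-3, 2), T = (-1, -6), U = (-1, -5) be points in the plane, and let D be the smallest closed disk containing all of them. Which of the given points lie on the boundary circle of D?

By Welzl's lemma the MEC is supported by two points (diametrically opposite) or three points (on a circumcircle).
The minimum enclosing circle is determined by three boundary points: P, Q, S.
Their circumcentre is (5/6, -2) with r² = 1105/36.
The farthest remaining point T is at distance² 697/36 ≤ 1105/36.
The points at distance exactly r from the centre are P, Q, S — 3 points.

P, Q, S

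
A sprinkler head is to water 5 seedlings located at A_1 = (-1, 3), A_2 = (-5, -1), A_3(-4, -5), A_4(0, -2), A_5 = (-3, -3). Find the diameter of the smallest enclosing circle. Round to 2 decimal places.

By Welzl's lemma the MEC is supported by two points (diametrically opposite) or three points (on a circumcircle).
The farthest pair is A_1–A_3 with squared distance 73. The circle on this segment as diameter has centre (-2.5, -1) and r² = 73/4 = 18.25.
Check A_2: distance² to centre = 6.25 ≤ 18.25, so it lies inside.
All remaining points lie in this disk, and no smaller disk contains both endpoints, so this is the minimum enclosing circle.
Diameter = 2r = 2√(18.25) ≈ 8.54.

8.54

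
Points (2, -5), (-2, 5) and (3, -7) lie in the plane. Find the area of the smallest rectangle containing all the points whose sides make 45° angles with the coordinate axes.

59.5

In coordinates u = x + y, v = x − y the rectangle is axis-aligned; the map (x,y)→(u,v) scales areas by 2.
u-values: -3, 3, -4; range = 3 − (-4) = 7.
v-values: 7, -7, 10; range = 10 − (-7) = 17.
Area = (7 × 17) / 2 = 59.5.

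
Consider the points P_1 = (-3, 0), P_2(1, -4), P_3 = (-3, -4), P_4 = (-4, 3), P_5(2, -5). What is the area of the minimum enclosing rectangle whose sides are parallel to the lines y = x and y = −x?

42

In coordinates u = x + y, v = x − y the rectangle is axis-aligned; the map (x,y)→(u,v) scales areas by 2.
u-values: -3, -3, -7, -1, -3; range = -1 − (-7) = 6.
v-values: -3, 5, 1, -7, 7; range = 7 − (-7) = 14.
Area = (6 × 14) / 2 = 42.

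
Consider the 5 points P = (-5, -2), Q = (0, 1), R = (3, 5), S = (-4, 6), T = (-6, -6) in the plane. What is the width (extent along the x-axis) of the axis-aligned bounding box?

9

max x = 3, min x = -6, so width = 9.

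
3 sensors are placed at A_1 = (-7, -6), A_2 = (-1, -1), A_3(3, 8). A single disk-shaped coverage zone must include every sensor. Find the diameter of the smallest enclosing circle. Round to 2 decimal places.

17.20

Side lengths²: A_1A_2² = 61, A_1A_3² = 296, A_2A_3² = 97.
Since A_1A_3² = 296 ≥ 97 + 61 = 158, the angle opposite A_1A_3 is not acute, so the smallest enclosing circle has A_1A_3 as diameter.
Centre = midpoint of A_1A_3 = (-2, 1), r² = 296/4 = 74.
Diameter = 2r = 2√74 ≈ 17.20.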